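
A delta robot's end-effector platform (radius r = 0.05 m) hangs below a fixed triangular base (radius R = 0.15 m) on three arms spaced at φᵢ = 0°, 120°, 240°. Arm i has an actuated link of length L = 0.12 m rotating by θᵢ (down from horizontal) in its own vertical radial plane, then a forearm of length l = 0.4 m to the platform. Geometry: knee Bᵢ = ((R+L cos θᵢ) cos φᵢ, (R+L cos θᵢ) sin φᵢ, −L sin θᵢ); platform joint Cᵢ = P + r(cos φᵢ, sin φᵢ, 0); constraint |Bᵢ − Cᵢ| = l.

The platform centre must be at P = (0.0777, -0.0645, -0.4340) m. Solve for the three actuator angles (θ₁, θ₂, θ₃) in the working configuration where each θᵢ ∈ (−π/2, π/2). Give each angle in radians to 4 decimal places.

θ₁ = 0.5233, θ₂ = 1.2217, θ₃ = 0.7852

rotate P by −φ1: (0.0777, -0.0645, -0.4340)
  A cos θ + B sin θ = C:  0.0223·cos θ + -0.4340·sin θ = -0.1976
  √(A²+B²)=0.4346;  θ1 = -1.5195+2.0427 ≈ 0.5233
arm 2 (φ=120.0°): x'=-0.0947, y'=-0.0350
  e−x'=0.1947;  (l²−L²−(e−x')²−y'²−z²)/2L = -0.3412
  √(A²+B²)=0.4757;  θ2 = -1.1491+2.3708 ≈ 1.2217
rotate P by −φ3: (0.0170, 0.0995, -0.4340)
  A cos θ + B sin θ = C:  0.0830·cos θ + -0.4340·sin θ = -0.2481
  √(A²+B²)=0.4419;  θ3 = -1.3819+2.1671 ≈ 0.7852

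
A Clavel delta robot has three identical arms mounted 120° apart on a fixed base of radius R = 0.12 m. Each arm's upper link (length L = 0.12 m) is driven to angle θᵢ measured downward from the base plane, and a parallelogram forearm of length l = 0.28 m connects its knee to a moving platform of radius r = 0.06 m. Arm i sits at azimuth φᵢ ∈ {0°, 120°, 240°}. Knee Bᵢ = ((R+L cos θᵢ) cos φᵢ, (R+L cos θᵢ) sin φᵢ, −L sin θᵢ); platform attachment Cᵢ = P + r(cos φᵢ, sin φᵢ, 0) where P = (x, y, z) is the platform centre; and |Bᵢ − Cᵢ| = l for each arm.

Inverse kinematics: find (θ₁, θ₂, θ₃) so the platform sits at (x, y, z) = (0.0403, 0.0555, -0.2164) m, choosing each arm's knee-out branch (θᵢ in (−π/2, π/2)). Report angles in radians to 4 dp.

φ1=0.0° → target in arm frame (0.0403, 0.0555)
  A cos θ + B sin θ = C:  0.0197·cos θ + -0.2164·sin θ = 0.0571
  √(A²+B²)=0.2173;  θ1 = -1.4800+1.3049 ≈ -0.1751
rotate P by −φ2: (0.0279, -0.0627, -0.2164)
  A cos θ + B sin θ = C:  0.0321·cos θ + -0.2164·sin θ = 0.0509
  θ2 = atan2(B,A) + arccos(C/0.2188) = -0.0876
arm 3 (φ=240.0°): x'=-0.0682, y'=0.0072
  A cos θ + B sin θ = C:  0.1282·cos θ + -0.2164·sin θ = 0.0028
  γ=atan2(-0.2164,0.1282)=-1.0359;  ψ=arccos(0.0113)=1.5595;  θ3=γ+ψ≈0.5236

θ₁ = -0.1751, θ₂ = -0.0876, θ₃ = 0.5236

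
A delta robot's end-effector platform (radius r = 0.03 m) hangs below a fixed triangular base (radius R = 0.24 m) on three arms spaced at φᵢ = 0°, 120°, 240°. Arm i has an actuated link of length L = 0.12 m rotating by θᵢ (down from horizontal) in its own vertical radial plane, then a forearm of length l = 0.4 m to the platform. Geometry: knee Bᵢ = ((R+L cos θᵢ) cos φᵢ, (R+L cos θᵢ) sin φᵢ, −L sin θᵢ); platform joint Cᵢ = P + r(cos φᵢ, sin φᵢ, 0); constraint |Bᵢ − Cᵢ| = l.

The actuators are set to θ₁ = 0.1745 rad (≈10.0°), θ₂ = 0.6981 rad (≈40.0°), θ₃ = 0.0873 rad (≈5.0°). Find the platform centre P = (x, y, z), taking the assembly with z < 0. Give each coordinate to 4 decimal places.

φ1=0.0°: virtual centre (0.3282, 0.0000, -0.0208), radius l
arm 2 at φ=120.0°: (R−r)+L cos θ2 = 0.3019;  S2 = (-0.1510, 0.2615, -0.0771)
arm 3 at φ=240.0°: (R−r)+L cos θ3 = 0.3295;  S3 = (-0.1648, -0.2854, -0.0105)
|S₂|²−|S₁|² = -0.0110;  |S₃|²−|S₁|² = 0.0006
plane₁₂: -0.9583x+0.5230y+-0.1126z = -0.0110
det = 1.0626;  x = 0.0056+-0.0503z,  y = -0.0107+0.1232z
sphere 1 gives Az²+Bz+C=0 with A=1.0177, B=0.0715, C=-0.0554;  B²−4AC=0.2307;  roots -0.2711, 0.2009;  negative root z = -0.2711
x = 0.0193, y = -0.0441

(0.0193, -0.0441, -0.2711)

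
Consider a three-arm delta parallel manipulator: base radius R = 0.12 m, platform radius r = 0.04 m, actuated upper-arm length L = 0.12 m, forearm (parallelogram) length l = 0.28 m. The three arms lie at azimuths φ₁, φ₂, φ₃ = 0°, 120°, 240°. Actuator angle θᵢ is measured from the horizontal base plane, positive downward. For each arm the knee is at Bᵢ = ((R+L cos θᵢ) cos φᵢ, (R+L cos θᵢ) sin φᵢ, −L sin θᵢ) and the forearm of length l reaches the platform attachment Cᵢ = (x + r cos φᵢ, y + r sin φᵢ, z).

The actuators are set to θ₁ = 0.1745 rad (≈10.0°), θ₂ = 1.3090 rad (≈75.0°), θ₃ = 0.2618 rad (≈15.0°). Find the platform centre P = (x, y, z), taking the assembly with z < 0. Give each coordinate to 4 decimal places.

S1 = (0.1982·cos0.0°, 0.1982·sin0.0°, -0.0208) = (0.1982, 0.0000, -0.0208)
S2 = (0.1111·cos120.0°, 0.1111·sin120.0°, -0.1159) = (-0.0555, 0.0962, -0.1159)
φ3=240.0°: virtual centre (-0.0980, -0.1697, -0.0311), radius l
eliminate P² terms by subtracting sphere 1 from 2 and 3
linear system: -0.5074x+0.1924y = -0.0139−-0.1902z; -0.5923x+-0.3393y = -0.0004−-0.0204z
Cramer: x(z) = 0.0168-0.2393z;  y(z) = -0.0282+0.3574z
sphere 1 gives Az²+Bz+C=0 with A=1.1850, B=0.1083, C=-0.0443;  B²−4AC=0.2215;  roots -0.2443, 0.1529;  negative root z = -0.2443
x = 0.0752, y = -0.1155

(0.0752, -0.1155, -0.2443)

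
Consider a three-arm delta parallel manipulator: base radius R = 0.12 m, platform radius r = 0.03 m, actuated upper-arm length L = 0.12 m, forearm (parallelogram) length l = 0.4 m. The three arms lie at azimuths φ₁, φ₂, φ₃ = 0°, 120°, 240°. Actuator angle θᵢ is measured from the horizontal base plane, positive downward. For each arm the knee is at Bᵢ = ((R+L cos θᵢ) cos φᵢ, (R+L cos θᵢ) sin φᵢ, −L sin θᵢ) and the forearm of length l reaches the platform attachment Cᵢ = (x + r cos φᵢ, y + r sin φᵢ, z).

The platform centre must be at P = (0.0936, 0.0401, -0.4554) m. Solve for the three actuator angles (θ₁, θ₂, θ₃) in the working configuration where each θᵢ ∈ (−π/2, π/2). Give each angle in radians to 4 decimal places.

rotate P by −φ1: (0.0936, 0.0401, -0.4554)
  e−x'=-0.0036;  (l²−L²−(e−x')²−y'²−z²)/2L = -0.2642
  γ=atan2(-0.4554,-0.0036)=-1.5787;  ψ=arccos(-0.5802)=2.1897;  θ1=γ+ψ≈0.6110
rotate P by −φ2: (-0.0121, -0.1011, -0.4554)
  e−x'=0.1021;  (l²−L²−(e−x')²−y'²−z²)/2L = -0.3435
  √(A²+B²)=0.4667;  θ2 = -1.3503+2.3979 ≈ 1.0475
rotate P by −φ3: (-0.0815, 0.0610, -0.4554)
  A cos θ + B sin θ = C:  0.1715·cos θ + -0.4554·sin θ = -0.3956
  γ=atan2(-0.4554,0.1715)=-1.2106;  ψ=arccos(-0.8128)=2.5198;  θ3=γ+ψ≈1.3092

θ₁ = 0.6110, θ₂ = 1.0475, θ₃ = 1.3092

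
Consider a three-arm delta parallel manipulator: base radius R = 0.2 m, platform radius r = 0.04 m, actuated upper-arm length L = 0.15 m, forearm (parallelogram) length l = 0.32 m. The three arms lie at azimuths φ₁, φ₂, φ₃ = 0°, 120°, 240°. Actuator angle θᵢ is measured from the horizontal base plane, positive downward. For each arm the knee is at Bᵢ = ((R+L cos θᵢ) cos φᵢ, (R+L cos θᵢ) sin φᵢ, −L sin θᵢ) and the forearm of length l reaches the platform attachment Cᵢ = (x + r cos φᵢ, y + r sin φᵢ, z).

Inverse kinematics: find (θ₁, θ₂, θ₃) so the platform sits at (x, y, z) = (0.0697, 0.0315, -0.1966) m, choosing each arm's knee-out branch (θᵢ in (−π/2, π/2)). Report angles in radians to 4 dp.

θ₁ = -0.0868, θ₂ = 0.6105, θ₃ = 0.9598

rotate P by −φ1: (0.0697, 0.0315, -0.1966)
  A=0.0903, B=-0.1966, C=(l²−L²−A²−y'²−z²)/(2L)=0.1070
  γ=atan2(-0.1966,0.0903)=-1.1402;  ψ=arccos(0.4946)=1.0534;  θ1=γ+ψ≈-0.0868
arm 2 (φ=120.0°): x'=-0.0076, y'=-0.0761
  A=0.1676, B=-0.1966, C=(l²−L²−A²−y'²−z²)/(2L)=0.0246
  √(A²+B²)=0.2583;  θ2 = -0.8649+1.4755 ≈ 0.6105
rotate P by −φ3: (-0.0621, 0.0446, -0.1966)
  A=0.2221, B=-0.1966, C=(l²−L²−A²−y'²−z²)/(2L)=-0.0336
  γ=atan2(-0.1966,0.2221)=-0.7245;  ψ=arccos(-0.1133)=1.6843;  θ3=γ+ψ≈0.9598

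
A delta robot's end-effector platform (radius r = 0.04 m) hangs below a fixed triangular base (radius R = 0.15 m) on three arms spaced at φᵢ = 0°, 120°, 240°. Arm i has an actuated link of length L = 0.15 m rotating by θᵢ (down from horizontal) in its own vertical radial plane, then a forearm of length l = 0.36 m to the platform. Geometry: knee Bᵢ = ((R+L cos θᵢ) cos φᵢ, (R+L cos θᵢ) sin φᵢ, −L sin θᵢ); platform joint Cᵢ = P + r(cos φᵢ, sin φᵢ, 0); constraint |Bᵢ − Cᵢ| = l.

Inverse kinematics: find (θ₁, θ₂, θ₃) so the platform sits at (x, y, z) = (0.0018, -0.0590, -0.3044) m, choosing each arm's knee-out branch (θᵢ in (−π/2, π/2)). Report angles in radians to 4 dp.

θ₁ = 0.3492, θ₂ = 0.6110, θ₃ = 0.0874

φ1=0.0° → target in arm frame (0.0018, -0.0590)
  A=0.1082, B=-0.3044, C=(l²−L²−A²−y'²−z²)/(2L)=-0.0025
  θ1 = atan2(B,A) + arccos(C/0.3231) = 0.3492
arm 2 (φ=120.0°): x'=-0.0520, y'=0.0279
  e−x'=0.1620;  (l²−L²−(e−x')²−y'²−z²)/2L = -0.0419
  γ=atan2(-0.3044,0.1620)=-1.0817;  ψ=arccos(-0.1216)=1.6927;  θ2=γ+ψ≈0.6110
φ3=240.0° → target in arm frame (0.0502, 0.0311)
  A cos θ + B sin θ = C:  0.0598·cos θ + -0.3044·sin θ = 0.0330
  θ3 = atan2(B,A) + arccos(C/0.3102) = 0.0874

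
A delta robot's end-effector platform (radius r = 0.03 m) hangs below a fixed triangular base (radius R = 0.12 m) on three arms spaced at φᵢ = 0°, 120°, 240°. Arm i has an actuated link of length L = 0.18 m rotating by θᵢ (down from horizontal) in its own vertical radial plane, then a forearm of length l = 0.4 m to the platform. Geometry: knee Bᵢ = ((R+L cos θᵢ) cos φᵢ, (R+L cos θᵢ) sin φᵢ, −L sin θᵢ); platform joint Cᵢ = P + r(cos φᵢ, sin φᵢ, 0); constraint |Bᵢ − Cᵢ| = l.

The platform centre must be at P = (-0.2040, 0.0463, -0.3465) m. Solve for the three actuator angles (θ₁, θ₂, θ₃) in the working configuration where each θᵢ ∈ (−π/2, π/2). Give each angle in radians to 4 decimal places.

θ₁ = 1.2219, θ₂ = -0.0001, θ₃ = 0.3492

rotate P by −φ1: (-0.2040, 0.0463, -0.3465)
  e−x'=0.2940;  (l²−L²−(e−x')²−y'²−z²)/2L = -0.2251
  θ1 = atan2(B,A) + arccos(C/0.4544) = 1.2219
φ2=120.0° → target in arm frame (0.1421, 0.1535)
  e−x'=-0.0521;  (l²−L²−(e−x')²−y'²−z²)/2L = -0.0521
  √(A²+B²)=0.3504;  θ2 = -1.7200+1.7199 ≈ -0.0001
rotate P by −φ3: (0.0619, -0.1998, -0.3465)
  A cos θ + B sin θ = C:  0.0281·cos θ + -0.3465·sin θ = -0.0922
  θ3 = atan2(B,A) + arccos(C/0.3476) = 0.3492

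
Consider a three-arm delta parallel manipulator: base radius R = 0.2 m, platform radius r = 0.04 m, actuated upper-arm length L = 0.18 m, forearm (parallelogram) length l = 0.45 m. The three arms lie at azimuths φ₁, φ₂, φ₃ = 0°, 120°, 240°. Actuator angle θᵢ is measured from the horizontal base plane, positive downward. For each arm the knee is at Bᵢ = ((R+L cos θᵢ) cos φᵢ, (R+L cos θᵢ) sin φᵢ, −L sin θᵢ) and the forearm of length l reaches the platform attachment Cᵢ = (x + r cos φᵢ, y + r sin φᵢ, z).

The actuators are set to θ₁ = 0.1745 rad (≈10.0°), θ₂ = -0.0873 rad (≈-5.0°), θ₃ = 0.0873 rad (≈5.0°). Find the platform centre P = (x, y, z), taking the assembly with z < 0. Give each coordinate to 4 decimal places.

(-0.0195, 0.0163, -0.3051)

arm 1 at φ=0.0°: (R−r)+L cos θ1 = 0.3373;  S1 = (0.3373, 0.0000, -0.0313)
φ2=120.0°: virtual centre (-0.1697, 0.2939, 0.0157), radius l
φ3=240.0°: virtual centre (-0.1697, -0.2939, -0.0157), radius l
|S₂|²−|S₁|² = 0.0007;  |S₃|²−|S₁|² = 0.0007
[-1.0138 0.5877 0.0939]·P = 0.0007;  [-1.0138 -0.5877 0.0311]·P = 0.0007
det = 1.1917;  x = -0.0006+0.0616z,  y = 0.0000+-0.0534z
sphere 1 gives Az²+Bz+C=0 with A=1.0067, B=0.0208, C=-0.0873;  B²−4AC=0.3521;  roots -0.3051, 0.2844;  negative root z = -0.3051
x = -0.0195, y = 0.0163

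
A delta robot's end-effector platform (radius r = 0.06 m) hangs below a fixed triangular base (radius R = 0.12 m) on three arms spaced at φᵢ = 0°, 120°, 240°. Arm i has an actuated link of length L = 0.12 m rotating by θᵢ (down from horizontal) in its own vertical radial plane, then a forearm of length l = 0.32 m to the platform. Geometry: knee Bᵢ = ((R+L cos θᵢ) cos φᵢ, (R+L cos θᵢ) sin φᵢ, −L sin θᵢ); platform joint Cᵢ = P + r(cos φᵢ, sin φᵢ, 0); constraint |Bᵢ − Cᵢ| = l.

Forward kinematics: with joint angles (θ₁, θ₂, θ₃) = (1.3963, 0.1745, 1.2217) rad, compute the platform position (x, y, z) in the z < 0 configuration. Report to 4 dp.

arm 1 at φ=0.0°: ρ1 = 0.0808;  S1 = (0.0808, 0.0000, -0.1182)
arm 2 at φ=120.0°: ρ2 = 0.1782;  S2 = (-0.0891, 0.1543, -0.0208)
S3 = (0.1010·cos240.0°, 0.1010·sin240.0°, -0.1128) = (-0.0505, -0.0875, -0.1128)
|S₂|²−|S₁|² = 0.0117;  |S₃|²−|S₁|² = 0.0024
plane₁₂: -0.3398x+0.3086y+0.1947z = 0.0117
det = 0.1406;  x = -0.0199+0.2662z,  y = 0.0160+-0.3377z
quadratic in z: (1.1849)z²+(0.1720)z+(-0.0780)=0, √Δ=0.6320 → z ∈ {-0.3393, 0.1941}; z = -0.3393 (taking z<0)
x = -0.1102, y = 0.1305

(-0.1102, 0.1305, -0.3393)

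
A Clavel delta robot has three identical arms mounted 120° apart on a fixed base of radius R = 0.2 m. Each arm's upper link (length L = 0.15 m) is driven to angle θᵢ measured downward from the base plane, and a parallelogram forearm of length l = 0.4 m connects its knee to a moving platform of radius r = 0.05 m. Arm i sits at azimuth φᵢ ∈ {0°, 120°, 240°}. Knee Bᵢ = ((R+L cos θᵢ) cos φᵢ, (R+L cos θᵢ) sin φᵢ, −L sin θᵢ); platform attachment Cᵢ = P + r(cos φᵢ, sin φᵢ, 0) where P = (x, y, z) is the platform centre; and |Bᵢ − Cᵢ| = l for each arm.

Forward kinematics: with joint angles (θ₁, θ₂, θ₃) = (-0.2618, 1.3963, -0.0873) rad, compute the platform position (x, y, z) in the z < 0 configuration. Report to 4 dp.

arm 1 at φ=0.0°: ρ1 = 0.2949;  O1 = (0.2949, 0.0000, 0.0388)
φ2=120.0°: virtual centre (-0.0880, 0.1525, -0.1477), radius l
φ3=240.0°: virtual centre (-0.1497, -0.2593, 0.0131), radius l
eliminate P² terms by subtracting sphere 1 from 2 and 3
[-0.7658 0.3049 -0.3731]·P = -0.0357;  [-0.8892 -0.5186 -0.0515]·P = 0.0014
Cramer: x(z) = 0.0270-0.3130z;  y(z) = -0.0490+0.4374z
sphere 1 gives Az²+Bz+C=0 with A=1.2893, B=0.0472, C=-0.0844;  B²−4AC=0.4373;  roots -0.2747, 0.2381;  negative root z = -0.2747
x = 0.1130, y = -0.1692

(0.1130, -0.1692, -0.2747)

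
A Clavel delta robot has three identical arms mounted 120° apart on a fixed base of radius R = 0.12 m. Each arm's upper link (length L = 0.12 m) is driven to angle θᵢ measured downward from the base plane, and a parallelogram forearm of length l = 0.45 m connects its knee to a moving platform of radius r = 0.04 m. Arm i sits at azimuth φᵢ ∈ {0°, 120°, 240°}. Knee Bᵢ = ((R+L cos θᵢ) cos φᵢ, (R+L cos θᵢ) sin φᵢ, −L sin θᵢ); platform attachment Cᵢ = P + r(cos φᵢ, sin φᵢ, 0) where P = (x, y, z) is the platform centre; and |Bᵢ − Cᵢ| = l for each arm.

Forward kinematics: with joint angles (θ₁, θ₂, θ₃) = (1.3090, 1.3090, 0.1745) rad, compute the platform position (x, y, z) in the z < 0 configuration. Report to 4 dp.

(-0.1020, -0.1766, -0.4708)

φ1=0.0°: virtual centre (0.1111, 0.0000, -0.1159), radius l
φ2=120.0°: virtual centre (-0.0555, 0.0962, -0.1159), radius l
centre 3 = (0.1982·cos240.0°, 0.1982·sin240.0°, -0.0208) = (-0.0991, -0.1716, -0.0208)
subtract pairs → two planes through P
[-0.3332 0.1924 0.0000]·P = 0.0000;  [-0.4203 -0.3433 0.1902]·P = 0.0139
Cramer: x(z) = -0.0137+0.1874z;  y(z) = -0.0238+0.3245z
sphere 1 gives Az²+Bz+C=0 with A=1.1404, B=0.1696, C=-0.1729;  B²−4AC=0.8176;  roots -0.4708, 0.3221;  negative root z = -0.4708
x = -0.1020, y = -0.1766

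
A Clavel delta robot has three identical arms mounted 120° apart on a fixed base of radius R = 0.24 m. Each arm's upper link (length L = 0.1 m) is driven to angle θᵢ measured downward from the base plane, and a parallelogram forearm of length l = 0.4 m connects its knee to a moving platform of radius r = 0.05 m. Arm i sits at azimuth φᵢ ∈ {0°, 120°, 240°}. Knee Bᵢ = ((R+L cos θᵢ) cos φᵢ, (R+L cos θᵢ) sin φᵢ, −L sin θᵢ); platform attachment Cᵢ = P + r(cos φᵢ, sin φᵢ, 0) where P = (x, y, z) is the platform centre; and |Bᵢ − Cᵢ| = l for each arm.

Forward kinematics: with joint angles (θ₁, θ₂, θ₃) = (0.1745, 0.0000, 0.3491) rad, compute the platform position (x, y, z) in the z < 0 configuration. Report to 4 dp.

(0.0006, 0.0226, -0.2942)

O1 = (0.2885·cos0.0°, 0.2885·sin0.0°, -0.0174) = (0.2885, 0.0000, -0.0174)
O2 = (0.2900·cos120.0°, 0.2900·sin120.0°, 0.0000) = (-0.1450, 0.2511, 0.0000)
arm 3 at φ=240.0°: ρ3 = 0.2840;  O3 = (-0.1420, -0.2459, -0.0342)
|O₂|²−|O₁|² = 0.0006;  |O₃|²−|O₁|² = -0.0017
plane₁₂: -0.8670x+0.5023y+0.0347z = 0.0006
det = 0.8589;  x = 0.0007+0.0002z,  y = 0.0023+-0.0688z
into |P−O₁|² = l²: 1.0047z² + 0.0343z + -0.0769 = 0;  Δ = 0.3101;  z = -0.2942 or 0.2600 → z<0 root = -0.2942
x = 0.0006, y = 0.0226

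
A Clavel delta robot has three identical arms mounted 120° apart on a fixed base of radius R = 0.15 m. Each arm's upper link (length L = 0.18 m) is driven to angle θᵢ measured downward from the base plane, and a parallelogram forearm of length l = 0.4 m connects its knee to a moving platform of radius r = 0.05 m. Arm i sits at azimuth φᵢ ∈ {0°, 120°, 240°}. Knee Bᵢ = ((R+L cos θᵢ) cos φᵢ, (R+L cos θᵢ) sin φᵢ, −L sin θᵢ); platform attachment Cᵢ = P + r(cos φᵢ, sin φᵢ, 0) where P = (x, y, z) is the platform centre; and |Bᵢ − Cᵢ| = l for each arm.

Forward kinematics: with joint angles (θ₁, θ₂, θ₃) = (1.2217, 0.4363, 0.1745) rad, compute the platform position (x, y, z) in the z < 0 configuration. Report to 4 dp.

(-0.1809, -0.0360, -0.3726)

arm 1 at φ=0.0°: (R−r)+L cos θ1 = 0.1616;  centre 1 = (0.1616, 0.0000, -0.1691)
φ2=120.0°: virtual centre (-0.1316, 0.2279, -0.0761), radius l
centre 3 = (0.2773·cos240.0°, 0.2773·sin240.0°, -0.0313) = (-0.1386, -0.2401, -0.0313)
eliminate P² terms by subtracting sphere 1 from 2 and 3
[-0.5863 0.4558 0.1862]·P = 0.0203;  [-0.6004 -0.4802 0.2758]·P = 0.0231
det = 0.5552;  x = -0.0366+0.3874z,  y = -0.0025+0.0899z
into |P−centre ₁|² = l²: 1.1582z² + 0.1843z + -0.0921 = 0;  Δ = 0.4608;  z = -0.3726 or 0.2135 → z<0 root = -0.3726
x = -0.1809, y = -0.0360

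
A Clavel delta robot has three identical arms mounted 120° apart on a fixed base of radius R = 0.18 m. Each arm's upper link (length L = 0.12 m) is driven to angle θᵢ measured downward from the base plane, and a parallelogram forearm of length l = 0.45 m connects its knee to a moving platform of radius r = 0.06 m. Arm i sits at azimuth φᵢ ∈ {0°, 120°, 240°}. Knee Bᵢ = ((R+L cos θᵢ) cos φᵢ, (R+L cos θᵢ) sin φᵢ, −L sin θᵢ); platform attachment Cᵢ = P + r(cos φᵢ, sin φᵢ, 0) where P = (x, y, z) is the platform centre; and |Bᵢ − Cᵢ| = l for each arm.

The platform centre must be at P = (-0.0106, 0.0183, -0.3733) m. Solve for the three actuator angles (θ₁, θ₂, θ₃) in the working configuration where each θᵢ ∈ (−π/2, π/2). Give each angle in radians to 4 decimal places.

θ₁ = -0.0001, θ₂ = -0.1752, θ₃ = -0.0004

arm 1 (φ=0.0°): x'=-0.0106, y'=0.0183
  e−x'=0.1306;  (l²−L²−(e−x')²−y'²−z²)/2L = 0.1306
  √(A²+B²)=0.3955;  θ1 = -1.2343+1.2341 ≈ -0.0001
φ2=120.0° → target in arm frame (0.0211, 0.0000)
  A=0.0989, B=-0.3733, C=(l²−L²−A²−y'²−z²)/(2L)=0.1624
  θ2 = atan2(B,A) + arccos(C/0.3862) = -0.1752
rotate P by −φ3: (-0.0105, -0.0183, -0.3733)
  A=0.1305, B=-0.3733, C=(l²−L²−A²−y'²−z²)/(2L)=0.1307
  θ3 = atan2(B,A) + arccos(C/0.3955) = -0.0004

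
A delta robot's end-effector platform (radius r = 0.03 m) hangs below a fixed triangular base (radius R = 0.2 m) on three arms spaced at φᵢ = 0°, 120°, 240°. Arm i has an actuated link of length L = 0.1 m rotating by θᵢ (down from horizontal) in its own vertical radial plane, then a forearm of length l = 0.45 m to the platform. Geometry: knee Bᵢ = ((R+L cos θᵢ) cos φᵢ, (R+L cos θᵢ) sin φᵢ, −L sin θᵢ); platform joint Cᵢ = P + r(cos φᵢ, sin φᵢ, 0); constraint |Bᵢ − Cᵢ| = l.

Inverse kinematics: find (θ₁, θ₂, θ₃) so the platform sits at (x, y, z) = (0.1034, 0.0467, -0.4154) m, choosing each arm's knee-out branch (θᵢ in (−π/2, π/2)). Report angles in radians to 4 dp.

φ1=0.0° → target in arm frame (0.1034, 0.0467)
  A cos θ + B sin θ = C:  0.0666·cos θ + -0.4154·sin θ = 0.0666
  θ1 = atan2(B,A) + arccos(C/0.4207) = -0.0001
arm 2 (φ=120.0°): x'=-0.0113, y'=-0.1129
  A=0.1813, B=-0.4154, C=(l²−L²−A²−y'²−z²)/(2L)=-0.1283
  γ=atan2(-0.4154,0.1813)=-1.1594;  ψ=arccos(-0.2830)=1.8578;  θ2=γ+ψ≈0.6984
rotate P by −φ3: (-0.0921, 0.0662, -0.4154)
  e−x'=0.2621;  (l²−L²−(e−x')²−y'²−z²)/2L = -0.2658
  √(A²+B²)=0.4912;  θ3 = -1.0078+2.1426 ≈ 1.1347

θ₁ = -0.0001, θ₂ = 0.6984, θ₃ = 1.1347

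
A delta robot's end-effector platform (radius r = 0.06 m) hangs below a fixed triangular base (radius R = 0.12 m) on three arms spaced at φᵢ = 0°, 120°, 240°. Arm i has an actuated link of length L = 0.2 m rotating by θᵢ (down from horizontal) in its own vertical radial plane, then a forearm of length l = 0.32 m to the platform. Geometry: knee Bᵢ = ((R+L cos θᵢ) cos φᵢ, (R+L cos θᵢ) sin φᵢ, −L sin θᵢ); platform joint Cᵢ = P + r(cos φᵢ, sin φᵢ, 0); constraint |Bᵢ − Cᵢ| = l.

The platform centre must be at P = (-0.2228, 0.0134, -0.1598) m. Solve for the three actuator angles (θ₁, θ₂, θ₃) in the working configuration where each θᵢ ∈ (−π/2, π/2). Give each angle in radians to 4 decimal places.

θ₁ = 1.3961, θ₂ = -0.3494, θ₃ = -0.1745

arm 1 (φ=0.0°): x'=-0.2228, y'=0.0134
  A cos θ + B sin θ = C:  0.2828·cos θ + -0.1598·sin θ = -0.1082
  θ1 = atan2(B,A) + arccos(C/0.3248) = 1.3961
rotate P by −φ2: (0.1230, 0.1863, -0.1598)
  A=-0.0630, B=-0.1598, C=(l²−L²−A²−y'²−z²)/(2L)=-0.0045
  γ=atan2(-0.1598,-0.0630)=-1.9464;  ψ=arccos(-0.0261)=1.5969;  θ2=γ+ψ≈-0.3494
arm 3 (φ=240.0°): x'=0.0998, y'=-0.1997
  A=-0.0398, B=-0.1598, C=(l²−L²−A²−y'²−z²)/(2L)=-0.0115
  γ=atan2(-0.1598,-0.0398)=-1.8149;  ψ=arccos(-0.0695)=1.6404;  θ3=γ+ψ≈-0.1745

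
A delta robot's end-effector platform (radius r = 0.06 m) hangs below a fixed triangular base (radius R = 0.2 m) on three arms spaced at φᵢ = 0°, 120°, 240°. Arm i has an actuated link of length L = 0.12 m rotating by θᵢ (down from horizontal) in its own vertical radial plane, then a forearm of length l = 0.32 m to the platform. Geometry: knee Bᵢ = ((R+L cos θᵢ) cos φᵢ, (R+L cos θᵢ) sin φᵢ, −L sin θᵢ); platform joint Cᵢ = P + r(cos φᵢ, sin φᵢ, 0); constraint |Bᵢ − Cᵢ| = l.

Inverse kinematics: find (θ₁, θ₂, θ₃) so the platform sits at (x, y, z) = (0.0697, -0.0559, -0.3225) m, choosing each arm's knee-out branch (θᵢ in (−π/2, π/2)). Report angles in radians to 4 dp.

θ₁ = 0.5234, θ₂ = 1.3960, θ₃ = 0.8727

rotate P by −φ1: (0.0697, -0.0559, -0.3225)
  A cos θ + B sin θ = C:  0.0703·cos θ + -0.3225·sin θ = -0.1003
  γ=atan2(-0.3225,0.0703)=-1.3562;  ψ=arccos(-0.3039)=1.8796;  θ1=γ+ψ≈0.5234
φ2=120.0° → target in arm frame (-0.0833, -0.0324)
  A=0.2233, B=-0.3225, C=(l²−L²−A²−y'²−z²)/(2L)=-0.2788
  √(A²+B²)=0.3922;  θ2 = -0.9653+2.3613 ≈ 1.3960
rotate P by −φ3: (0.0136, 0.0883, -0.3225)
  e−x'=0.1264;  (l²−L²−(e−x')²−y'²−z²)/2L = -0.1658
  θ3 = atan2(B,A) + arccos(C/0.3464) = 0.8727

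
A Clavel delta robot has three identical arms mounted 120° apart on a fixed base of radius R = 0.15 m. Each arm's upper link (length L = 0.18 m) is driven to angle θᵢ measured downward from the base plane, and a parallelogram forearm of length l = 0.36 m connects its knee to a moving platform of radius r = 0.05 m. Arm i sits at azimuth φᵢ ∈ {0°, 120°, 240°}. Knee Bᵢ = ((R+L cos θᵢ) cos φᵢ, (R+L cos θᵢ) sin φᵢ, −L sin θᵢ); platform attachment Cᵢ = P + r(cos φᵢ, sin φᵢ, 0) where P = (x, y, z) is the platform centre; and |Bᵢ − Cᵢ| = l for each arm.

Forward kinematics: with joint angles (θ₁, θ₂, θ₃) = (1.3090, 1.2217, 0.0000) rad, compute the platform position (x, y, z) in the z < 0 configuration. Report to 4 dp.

φ1=0.0°: virtual centre (0.1466, 0.0000, -0.1739), radius l
S2 = (0.1616·cos120.0°, 0.1616·sin120.0°, -0.1691) = (-0.0808, 0.1399, -0.1691)
φ3=240.0°: virtual centre (-0.1400, -0.2425, 0.0000), radius l
eliminate P² terms by subtracting sphere 1 from 2 and 3
linear system: -0.4547x+0.2798y = 0.0030−0.0094z; -0.5732x+-0.4850y = 0.0267−0.3477z
det = 0.3809;  x = -0.0234+0.2675z,  y = -0.0273+0.4009z
quadratic in z: (1.2323)z²+(0.2349)z+(-0.0697)=0, √Δ=0.6315 → z ∈ {-0.3515, 0.1609}; z = -0.3515 (taking z<0)
x = -0.1174, y = -0.1683

(-0.1174, -0.1683, -0.3515)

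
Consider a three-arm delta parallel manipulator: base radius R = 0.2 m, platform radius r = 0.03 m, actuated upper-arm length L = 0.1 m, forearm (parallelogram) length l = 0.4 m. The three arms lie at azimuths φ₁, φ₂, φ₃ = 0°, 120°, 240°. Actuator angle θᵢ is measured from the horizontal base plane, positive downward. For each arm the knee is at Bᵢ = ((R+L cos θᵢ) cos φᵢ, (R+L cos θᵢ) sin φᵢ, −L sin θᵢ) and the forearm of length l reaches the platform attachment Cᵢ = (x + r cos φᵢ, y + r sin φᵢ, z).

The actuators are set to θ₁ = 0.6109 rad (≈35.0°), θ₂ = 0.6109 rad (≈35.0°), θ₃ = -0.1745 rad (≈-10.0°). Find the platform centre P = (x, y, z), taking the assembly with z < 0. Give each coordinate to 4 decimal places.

(-0.0348, -0.0603, -0.3297)

O1 = (0.2519·cos0.0°, 0.2519·sin0.0°, -0.0574) = (0.2519, 0.0000, -0.0574)
φ2=120.0°: virtual centre (-0.1260, 0.2182, -0.0574), radius l
O3 = (0.2685·cos240.0°, 0.2685·sin240.0°, 0.0174) = (-0.1342, -0.2325, 0.0174)
subtract pairs → two planes through P
plane₁₂: -0.7557x+0.4363y+0.0000z = 0.0000
Cramer: x(z) = -0.0036+0.0947z;  y(z) = -0.0062+0.1641z
sphere 1 gives Az²+Bz+C=0 with A=1.0359, B=0.0643, C=-0.0914;  B²−4AC=0.3829;  roots -0.3297, 0.2676;  negative root z = -0.3297
x = -0.0348, y = -0.0603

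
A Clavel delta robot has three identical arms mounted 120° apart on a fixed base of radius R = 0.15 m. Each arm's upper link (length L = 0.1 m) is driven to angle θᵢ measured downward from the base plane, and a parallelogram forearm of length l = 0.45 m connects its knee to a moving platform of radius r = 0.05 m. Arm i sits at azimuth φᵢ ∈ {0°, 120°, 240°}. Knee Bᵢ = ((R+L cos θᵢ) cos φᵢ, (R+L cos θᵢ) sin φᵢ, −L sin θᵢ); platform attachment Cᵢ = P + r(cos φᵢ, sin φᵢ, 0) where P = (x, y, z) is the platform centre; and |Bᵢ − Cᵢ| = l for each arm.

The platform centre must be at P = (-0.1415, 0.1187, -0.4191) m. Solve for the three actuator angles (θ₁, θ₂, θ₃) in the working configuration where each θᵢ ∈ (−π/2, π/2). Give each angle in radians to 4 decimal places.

θ₁ = 1.1345, θ₂ = -0.2614, θ₃ = 0.6984

rotate P by −φ1: (-0.1415, 0.1187, -0.4191)
  A=0.2415, B=-0.4191, C=(l²−L²−A²−y'²−z²)/(2L)=-0.2778
  θ1 = atan2(B,A) + arccos(C/0.4837) = 1.1345
arm 2 (φ=120.0°): x'=0.1735, y'=0.0632
  e−x'=-0.0735;  (l²−L²−(e−x')²−y'²−z²)/2L = 0.0373
  θ2 = atan2(B,A) + arccos(C/0.4255) = -0.2614
arm 3 (φ=240.0°): x'=-0.0320, y'=-0.1819
  A cos θ + B sin θ = C:  0.1320·cos θ + -0.4191·sin θ = -0.1683
  θ3 = atan2(B,A) + arccos(C/0.4394) = 0.6984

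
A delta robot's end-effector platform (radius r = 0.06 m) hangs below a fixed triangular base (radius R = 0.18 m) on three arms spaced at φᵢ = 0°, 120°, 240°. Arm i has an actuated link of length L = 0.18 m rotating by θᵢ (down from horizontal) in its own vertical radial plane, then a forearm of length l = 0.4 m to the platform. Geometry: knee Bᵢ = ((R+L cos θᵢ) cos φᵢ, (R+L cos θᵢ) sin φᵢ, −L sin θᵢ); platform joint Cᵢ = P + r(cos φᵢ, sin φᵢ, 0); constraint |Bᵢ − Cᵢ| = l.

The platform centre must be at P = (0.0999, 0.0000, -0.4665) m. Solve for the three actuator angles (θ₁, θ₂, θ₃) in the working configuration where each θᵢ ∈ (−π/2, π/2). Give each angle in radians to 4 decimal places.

θ₁ = 0.6111, θ₂ = 1.1348, θ₃ = 1.1348

rotate P by −φ1: (0.0999, 0.0000, -0.4665)
  A cos θ + B sin θ = C:  0.0201·cos θ + -0.4665·sin θ = -0.2512
  θ1 = atan2(B,A) + arccos(C/0.4669) = 0.6111
φ2=120.0° → target in arm frame (-0.0499, -0.0865)
  e−x'=0.1699;  (l²−L²−(e−x')²−y'²−z²)/2L = -0.3511
  θ2 = atan2(B,A) + arccos(C/0.4965) = 1.1348
rotate P by −φ3: (-0.0500, 0.0865, -0.4665)
  A cos θ + B sin θ = C:  0.1700·cos θ + -0.4665·sin θ = -0.3511
  γ=atan2(-0.4665,0.1700)=-1.2214;  ψ=arccos(-0.7071)=2.3562;  θ3=γ+ψ≈1.1348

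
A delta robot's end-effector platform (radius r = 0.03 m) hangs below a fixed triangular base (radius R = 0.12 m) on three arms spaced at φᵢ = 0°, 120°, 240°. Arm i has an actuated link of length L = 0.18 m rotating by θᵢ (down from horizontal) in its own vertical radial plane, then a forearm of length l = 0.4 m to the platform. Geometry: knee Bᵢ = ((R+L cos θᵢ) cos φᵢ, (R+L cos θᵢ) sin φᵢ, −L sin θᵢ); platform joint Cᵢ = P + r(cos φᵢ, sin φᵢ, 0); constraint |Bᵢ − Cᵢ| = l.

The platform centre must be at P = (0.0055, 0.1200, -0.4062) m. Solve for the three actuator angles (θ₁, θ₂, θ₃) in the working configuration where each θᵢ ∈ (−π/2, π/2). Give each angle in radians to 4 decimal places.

θ₁ = 0.6107, θ₂ = 0.2617, θ₃ = 0.9596

φ1=0.0° → target in arm frame (0.0055, 0.1200)
  e−x'=0.0845;  (l²−L²−(e−x')²−y'²−z²)/2L = -0.1637
  γ=atan2(-0.4062,0.0845)=-1.3657;  ψ=arccos(-0.3946)=1.9764;  θ1=γ+ψ≈0.6107
arm 2 (φ=120.0°): x'=0.1012, y'=-0.0648
  A=-0.0112, B=-0.4062, C=(l²−L²−A²−y'²−z²)/(2L)=-0.1159
  θ2 = atan2(B,A) + arccos(C/0.4064) = 0.2617
φ3=240.0° → target in arm frame (-0.1067, -0.0552)
  A=0.1967, B=-0.4062, C=(l²−L²−A²−y'²−z²)/(2L)=-0.2198
  √(A²+B²)=0.4513;  θ3 = -1.1199+2.0795 ≈ 0.9596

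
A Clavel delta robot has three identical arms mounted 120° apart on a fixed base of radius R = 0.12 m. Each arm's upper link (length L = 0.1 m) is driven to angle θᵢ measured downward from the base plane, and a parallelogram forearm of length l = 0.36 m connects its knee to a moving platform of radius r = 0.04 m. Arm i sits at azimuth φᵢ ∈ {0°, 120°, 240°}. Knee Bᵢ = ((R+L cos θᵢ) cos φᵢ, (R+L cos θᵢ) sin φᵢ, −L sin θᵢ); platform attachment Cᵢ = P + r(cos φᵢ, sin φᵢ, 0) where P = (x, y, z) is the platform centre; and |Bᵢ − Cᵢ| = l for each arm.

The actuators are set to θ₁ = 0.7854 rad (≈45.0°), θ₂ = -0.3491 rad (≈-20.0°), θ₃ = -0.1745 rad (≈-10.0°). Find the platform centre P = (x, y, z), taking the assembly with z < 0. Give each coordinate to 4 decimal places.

centre 1 = (0.1507·cos0.0°, 0.1507·sin0.0°, -0.0707) = (0.1507, 0.0000, -0.0707)
centre 2 = (0.1740·cos120.0°, 0.1740·sin120.0°, 0.0342) = (-0.0870, 0.1507, 0.0342)
centre 3 = (0.1785·cos240.0°, 0.1785·sin240.0°, 0.0174) = (-0.0892, -0.1546, 0.0174)
|centre ₂|²−|centre ₁|² = 0.0037;  |centre ₃|²−|centre ₁|² = 0.0044
plane₁₂: -0.4754x+0.3013y+0.2098z = 0.0037
Cramer: x(z) = -0.0085+0.4045z;  y(z) = -0.0011-0.0582z
quadratic in z: (1.1670)z²+(0.0127)z+(-0.0992)=0, √Δ=0.6807 → z ∈ {-0.2971, 0.2862}; z = -0.2971 (taking z<0)
x = -0.1287, y = 0.0162

(-0.1287, 0.0162, -0.2971)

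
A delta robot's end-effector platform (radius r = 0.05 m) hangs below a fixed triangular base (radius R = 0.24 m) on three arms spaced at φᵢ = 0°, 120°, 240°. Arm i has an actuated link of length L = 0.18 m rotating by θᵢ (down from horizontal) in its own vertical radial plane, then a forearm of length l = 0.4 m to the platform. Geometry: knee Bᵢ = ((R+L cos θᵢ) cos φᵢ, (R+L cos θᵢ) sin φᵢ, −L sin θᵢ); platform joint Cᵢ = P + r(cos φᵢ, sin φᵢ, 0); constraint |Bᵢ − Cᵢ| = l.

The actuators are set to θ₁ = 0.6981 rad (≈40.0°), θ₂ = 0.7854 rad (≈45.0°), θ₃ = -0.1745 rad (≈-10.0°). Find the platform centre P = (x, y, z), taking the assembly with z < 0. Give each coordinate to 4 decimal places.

(-0.0368, -0.0833, -0.2574)

arm 1 at φ=0.0°: ρ1 = 0.3279;  O1 = (0.3279, 0.0000, -0.1157)
φ2=120.0°: virtual centre (-0.1586, 0.2748, -0.1273), radius l
O3 = (0.3673·cos240.0°, 0.3673·sin240.0°, 0.0313) = (-0.1836, -0.3181, 0.0313)
eliminate P² terms by subtracting sphere 1 from 2 and 3
linear system: -0.9731x+0.5495y = -0.0040−-0.0232z; -1.0230x+-0.6361y = 0.0150−0.2939z
det = 1.1812;  x = -0.0048+0.1243z,  y = -0.0158+0.2622z
quadratic in z: (1.0842)z²+(0.1404)z+(-0.0357)=0, √Δ=0.4177 → z ∈ {-0.2574, 0.1279}; z = -0.2574 (taking z<0)
x = -0.0368, y = -0.0833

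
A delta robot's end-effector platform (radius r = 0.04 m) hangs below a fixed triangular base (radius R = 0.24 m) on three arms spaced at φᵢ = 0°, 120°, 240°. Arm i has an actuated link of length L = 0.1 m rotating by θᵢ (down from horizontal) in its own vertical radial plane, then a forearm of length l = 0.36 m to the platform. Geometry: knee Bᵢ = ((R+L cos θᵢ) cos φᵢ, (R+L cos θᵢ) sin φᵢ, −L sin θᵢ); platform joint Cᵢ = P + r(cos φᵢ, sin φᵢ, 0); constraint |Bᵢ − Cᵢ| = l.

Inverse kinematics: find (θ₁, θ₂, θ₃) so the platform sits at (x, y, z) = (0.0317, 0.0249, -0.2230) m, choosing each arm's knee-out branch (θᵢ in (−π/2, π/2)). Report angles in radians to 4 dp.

θ₁ = -0.1754, θ₂ = 0.1743, θ₃ = 0.6114

rotate P by −φ1: (0.0317, 0.0249, -0.2230)
  A=0.1683, B=-0.2230, C=(l²−L²−A²−y'²−z²)/(2L)=0.2046
  √(A²+B²)=0.2794;  θ1 = -0.9243+0.7489 ≈ -0.1754
arm 2 (φ=120.0°): x'=0.0057, y'=-0.0399
  e−x'=0.1943;  (l²−L²−(e−x')²−y'²−z²)/2L = 0.1527
  √(A²+B²)=0.2958;  θ2 = -0.8541+1.0284 ≈ 0.1743
arm 3 (φ=240.0°): x'=-0.0374, y'=0.0150
  A=0.2374, B=-0.2230, C=(l²−L²−A²−y'²−z²)/(2L)=0.0664
  θ3 = atan2(B,A) + arccos(C/0.3257) = 0.6114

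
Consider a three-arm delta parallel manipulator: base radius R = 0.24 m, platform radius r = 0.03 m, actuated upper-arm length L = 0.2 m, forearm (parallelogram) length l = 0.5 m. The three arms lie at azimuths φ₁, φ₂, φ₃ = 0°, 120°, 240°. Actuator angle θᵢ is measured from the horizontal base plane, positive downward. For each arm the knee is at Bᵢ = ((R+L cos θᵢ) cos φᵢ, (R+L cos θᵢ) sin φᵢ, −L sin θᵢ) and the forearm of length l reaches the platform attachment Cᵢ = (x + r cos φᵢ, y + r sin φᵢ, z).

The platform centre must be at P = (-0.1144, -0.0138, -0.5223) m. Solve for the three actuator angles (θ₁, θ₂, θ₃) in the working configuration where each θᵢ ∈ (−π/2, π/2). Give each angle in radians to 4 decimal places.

arm 1 (φ=0.0°): x'=-0.1144, y'=-0.0138
  e−x'=0.3244;  (l²−L²−(e−x')²−y'²−z²)/2L = -0.4206
  θ1 = atan2(B,A) + arccos(C/0.6148) = 1.3090
arm 2 (φ=120.0°): x'=0.0452, y'=0.1060
  e−x'=0.1648;  (l²−L²−(e−x')²−y'²−z²)/2L = -0.2529
  γ=atan2(-0.5223,0.1648)=-1.2652;  ψ=arccos(-0.4618)=2.0508;  θ2=γ+ψ≈0.7856
φ3=240.0° → target in arm frame (0.0692, -0.0922)
  A=0.1408, B=-0.5223, C=(l²−L²−A²−y'²−z²)/(2L)=-0.2278
  √(A²+B²)=0.5410;  θ3 = -1.3074+2.0055 ≈ 0.6981

θ₁ = 1.3090, θ₂ = 0.7856, θ₃ = 0.6981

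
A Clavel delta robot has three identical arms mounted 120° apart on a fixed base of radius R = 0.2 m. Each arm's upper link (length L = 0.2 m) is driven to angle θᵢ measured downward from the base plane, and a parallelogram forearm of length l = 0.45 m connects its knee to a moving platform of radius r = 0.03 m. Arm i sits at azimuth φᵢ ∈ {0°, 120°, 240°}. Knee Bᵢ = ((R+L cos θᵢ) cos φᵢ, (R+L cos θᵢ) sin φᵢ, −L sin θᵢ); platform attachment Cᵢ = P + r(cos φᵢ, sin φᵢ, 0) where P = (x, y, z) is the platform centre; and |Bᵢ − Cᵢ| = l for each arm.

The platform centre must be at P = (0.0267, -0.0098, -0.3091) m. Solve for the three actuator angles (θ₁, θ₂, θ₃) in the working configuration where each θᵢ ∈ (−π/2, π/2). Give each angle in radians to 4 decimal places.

θ₁ = 0.0873, θ₂ = 0.3490, θ₃ = 0.2616

rotate P by −φ1: (0.0267, -0.0098, -0.3091)
  A=0.1433, B=-0.3091, C=(l²−L²−A²−y'²−z²)/(2L)=0.1158
  √(A²+B²)=0.3407;  θ1 = -1.1367+1.2240 ≈ 0.0873
φ2=120.0° → target in arm frame (-0.0218, -0.0182)
  A cos θ + B sin θ = C:  0.1918·cos θ + -0.3091·sin θ = 0.0746
  √(A²+B²)=0.3638;  θ2 = -1.0153+1.3644 ≈ 0.3490
φ3=240.0° → target in arm frame (-0.0049, 0.0280)
  e−x'=0.1749;  (l²−L²−(e−x')²−y'²−z²)/2L = 0.0890
  √(A²+B²)=0.3551;  θ3 = -1.0560+1.3175 ≈ 0.2616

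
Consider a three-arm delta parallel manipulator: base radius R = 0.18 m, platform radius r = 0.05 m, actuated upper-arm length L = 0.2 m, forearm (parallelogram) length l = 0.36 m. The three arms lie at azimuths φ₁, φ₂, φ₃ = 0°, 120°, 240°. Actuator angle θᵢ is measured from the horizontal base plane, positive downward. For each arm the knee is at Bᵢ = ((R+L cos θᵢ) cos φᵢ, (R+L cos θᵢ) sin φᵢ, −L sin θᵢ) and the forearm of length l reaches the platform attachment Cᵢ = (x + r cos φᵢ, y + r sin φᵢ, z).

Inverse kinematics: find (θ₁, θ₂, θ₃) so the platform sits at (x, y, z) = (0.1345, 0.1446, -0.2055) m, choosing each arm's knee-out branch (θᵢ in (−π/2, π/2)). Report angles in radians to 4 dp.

arm 1 (φ=0.0°): x'=0.1345, y'=0.1446
  e−x'=-0.0045;  (l²−L²−(e−x')²−y'²−z²)/2L = 0.0661
  √(A²+B²)=0.2055;  θ1 = -1.5927+1.2434 ≈ -0.3493
arm 2 (φ=120.0°): x'=0.0580, y'=-0.1888
  e−x'=0.0720;  (l²−L²−(e−x')²−y'²−z²)/2L = 0.0164
  γ=atan2(-0.2055,0.0720)=-1.2337;  ψ=arccos(0.0751)=1.4956;  θ2=γ+ψ≈0.2619
φ3=240.0° → target in arm frame (-0.1925, 0.0442)
  e−x'=0.3225;  (l²−L²−(e−x')²−y'²−z²)/2L = -0.1464
  γ=atan2(-0.2055,0.3225)=-0.5674;  ψ=arccos(-0.3829)=1.9638;  θ3=γ+ψ≈1.3964

θ₁ = -0.3493, θ₂ = 0.2619, θ₃ = 1.3964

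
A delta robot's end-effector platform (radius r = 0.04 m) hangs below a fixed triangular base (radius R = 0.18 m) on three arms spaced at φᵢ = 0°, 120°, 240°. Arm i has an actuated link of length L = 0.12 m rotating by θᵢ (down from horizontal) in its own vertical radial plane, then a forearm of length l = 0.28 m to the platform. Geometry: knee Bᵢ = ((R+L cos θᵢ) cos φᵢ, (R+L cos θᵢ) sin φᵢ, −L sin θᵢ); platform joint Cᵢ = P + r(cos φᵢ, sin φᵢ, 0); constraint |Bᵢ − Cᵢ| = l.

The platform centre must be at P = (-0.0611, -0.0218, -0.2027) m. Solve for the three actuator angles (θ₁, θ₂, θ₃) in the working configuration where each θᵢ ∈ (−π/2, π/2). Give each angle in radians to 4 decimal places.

rotate P by −φ1: (-0.0611, -0.0218, -0.2027)
  A=0.2011, B=-0.2027, C=(l²−L²−A²−y'²−z²)/(2L)=-0.0750
  γ=atan2(-0.2027,0.2011)=-0.7894;  ψ=arccos(-0.2627)=1.8366;  θ1=γ+ψ≈1.0473
arm 2 (φ=120.0°): x'=0.0117, y'=0.0638
  A cos θ + B sin θ = C:  0.1283·cos θ + -0.2027·sin θ = 0.0099
  γ=atan2(-0.2027,0.1283)=-1.0064;  ψ=arccos(0.0412)=1.5296;  θ2=γ+ψ≈0.5232
φ3=240.0° → target in arm frame (0.0494, -0.0420)
  A=0.0906, B=-0.2027, C=(l²−L²−A²−y'²−z²)/(2L)=0.0539
  γ=atan2(-0.2027,0.0906)=-1.1506;  ψ=arccos(0.2429)=1.3254;  θ3=γ+ψ≈0.1748

θ₁ = 1.0473, θ₂ = 0.5232, θ₃ = 0.1748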